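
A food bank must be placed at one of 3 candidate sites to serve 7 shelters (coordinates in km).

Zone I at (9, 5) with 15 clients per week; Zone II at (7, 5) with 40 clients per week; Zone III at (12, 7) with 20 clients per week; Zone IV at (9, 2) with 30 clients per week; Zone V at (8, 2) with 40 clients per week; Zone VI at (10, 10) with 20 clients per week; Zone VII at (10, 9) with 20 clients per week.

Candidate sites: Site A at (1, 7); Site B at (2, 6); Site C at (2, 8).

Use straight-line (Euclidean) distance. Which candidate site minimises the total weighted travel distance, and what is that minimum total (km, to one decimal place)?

Site B, total 1391.1 km

Total weighted distance at each candidate:
  Site A (1, 7): total = 1597.9
  Site B (2, 6): total = 1391.1
  Site C (2, 8): total = 1490.6
Minimum is at Site B with total 1391.1 km.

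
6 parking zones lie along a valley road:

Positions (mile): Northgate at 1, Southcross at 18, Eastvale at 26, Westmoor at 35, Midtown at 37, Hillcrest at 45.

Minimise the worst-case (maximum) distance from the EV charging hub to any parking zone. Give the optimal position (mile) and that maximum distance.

The 1-center on a line is the midpoint of the two extreme points: leftmost at 1, rightmost at 45.
Optimal location = (1 + 45)/2 = 23; maximum distance = (45 − 1)/2 = 22.

location 23, max distance 22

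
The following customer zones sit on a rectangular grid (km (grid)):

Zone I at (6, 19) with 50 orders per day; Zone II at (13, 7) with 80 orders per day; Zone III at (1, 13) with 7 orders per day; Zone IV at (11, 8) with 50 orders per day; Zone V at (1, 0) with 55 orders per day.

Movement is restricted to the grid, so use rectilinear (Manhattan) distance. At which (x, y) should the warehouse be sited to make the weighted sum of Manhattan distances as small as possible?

(11, 7)

Manhattan distance separates: Σwᵢ(|x−xᵢ|+|y−yᵢ|) = Σwᵢ|x−xᵢ| + Σwᵢ|y−yᵢ|, so x and y are optimised independently as 1-D weighted medians.
Total weight W = 242; half = 121.
x-coordinate, sorted with cumulative weight:
  x=1 (Zone III, w=7) cum 7
  x=1 (Zone V, w=55) cum 62
  x=6 (Zone I, w=50) cum 112
  x=11 (Zone IV, w=50) cum 162  ← median
  x=13 (Zone II, w=80) cum 242
⇒ x* = 11
y-coordinate, sorted with cumulative weight:
  y=0 (Zone V, w=55) cum 55
  y=7 (Zone II, w=80) cum 135  ← median
  y=8 (Zone IV, w=50) cum 185
  y=13 (Zone III, w=7) cum 192
  y=19 (Zone I, w=50) cum 242
⇒ y* = 7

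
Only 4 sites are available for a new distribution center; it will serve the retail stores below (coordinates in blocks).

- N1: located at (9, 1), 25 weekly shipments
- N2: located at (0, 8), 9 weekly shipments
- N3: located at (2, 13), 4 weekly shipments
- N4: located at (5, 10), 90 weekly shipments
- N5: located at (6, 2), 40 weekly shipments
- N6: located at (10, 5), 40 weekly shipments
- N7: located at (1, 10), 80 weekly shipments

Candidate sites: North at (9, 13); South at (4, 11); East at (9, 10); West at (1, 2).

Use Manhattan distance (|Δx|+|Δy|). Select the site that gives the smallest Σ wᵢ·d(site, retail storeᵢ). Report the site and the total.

Total weighted distance at each candidate:
  North (9, 13): total = 2884
  South (4, 11): total = 1874
  East (9, 10): total = 2044
  West (1, 2): total = 2736
Minimum is at South with total 1874 blocks.

South, total 1874 blocks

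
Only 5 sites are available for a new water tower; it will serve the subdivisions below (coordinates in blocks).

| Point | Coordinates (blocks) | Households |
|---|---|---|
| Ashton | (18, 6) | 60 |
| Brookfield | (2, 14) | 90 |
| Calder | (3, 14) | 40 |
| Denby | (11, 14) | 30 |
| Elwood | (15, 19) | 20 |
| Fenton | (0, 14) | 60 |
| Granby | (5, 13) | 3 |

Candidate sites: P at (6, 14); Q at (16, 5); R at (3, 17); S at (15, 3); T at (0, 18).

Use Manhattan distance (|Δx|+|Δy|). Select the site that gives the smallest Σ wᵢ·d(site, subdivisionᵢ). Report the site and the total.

Total weighted distance at each candidate:
  P (6, 14): total = 2476
  Q (16, 5): total = 5407
  R (3, 17): total = 3028
  S (15, 3): total = 5830
  T (0, 18): total = 3660
Minimum is at P with total 2476 blocks.

P, total 2476 blocks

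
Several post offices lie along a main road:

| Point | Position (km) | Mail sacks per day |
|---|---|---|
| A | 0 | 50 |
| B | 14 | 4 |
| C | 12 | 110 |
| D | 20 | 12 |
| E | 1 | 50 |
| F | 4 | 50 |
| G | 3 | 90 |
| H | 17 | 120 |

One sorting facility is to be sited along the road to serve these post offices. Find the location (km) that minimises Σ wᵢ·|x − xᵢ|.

For a sum of weighted absolute distances on a line, the optimum is the weighted median (not the mean). Total weight W = 486; half-weight = 243.
Sort by position and accumulate weight:
  km 0 (A, w=50) → cum 50
  km 1 (E, w=50) → cum 100
  km 3 (G, w=90) → cum 190
  km 4 (F, w=50) → cum 240
  km 12 (C, w=110) → cum 350  ≥ 243 → median here
  km 14 (B, w=4) → cum 354
  km 17 (H, w=120) → cum 474
  km 20 (D, w=12) → cum 486
Optimal location: km 12.

x = 12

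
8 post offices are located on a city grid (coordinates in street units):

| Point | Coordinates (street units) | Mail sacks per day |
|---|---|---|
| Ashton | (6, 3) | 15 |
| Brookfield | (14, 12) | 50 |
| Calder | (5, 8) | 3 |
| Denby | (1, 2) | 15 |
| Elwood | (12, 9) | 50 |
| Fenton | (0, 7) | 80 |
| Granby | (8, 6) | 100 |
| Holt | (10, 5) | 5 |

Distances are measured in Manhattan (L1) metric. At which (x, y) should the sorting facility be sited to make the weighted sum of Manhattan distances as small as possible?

Manhattan distance separates: Σwᵢ(|x−xᵢ|+|y−yᵢ|) = Σwᵢ|x−xᵢ| + Σwᵢ|y−yᵢ|, so x and y are optimised independently as 1-D weighted medians.
Total weight W = 318; half = 159.
x-coordinate, sorted with cumulative weight:
  x=0 (Fenton, w=80) cum 80
  x=1 (Denby, w=15) cum 95
  x=5 (Calder, w=3) cum 98
  x=6 (Ashton, w=15) cum 113
  x=8 (Granby, w=100) cum 213  ← median
  x=10 (Holt, w=5) cum 218
  x=12 (Elwood, w=50) cum 268
  x=14 (Brookfield, w=50) cum 318
⇒ x* = 8
y-coordinate, sorted with cumulative weight:
  y=2 (Denby, w=15) cum 15
  y=3 (Ashton, w=15) cum 30
  y=5 (Holt, w=5) cum 35
  y=6 (Granby, w=100) cum 135
  y=7 (Fenton, w=80) cum 215  ← median
  y=8 (Calder, w=3) cum 218
  y=9 (Elwood, w=50) cum 268
  y=12 (Brookfield, w=50) cum 318
⇒ y* = 7

(8, 7)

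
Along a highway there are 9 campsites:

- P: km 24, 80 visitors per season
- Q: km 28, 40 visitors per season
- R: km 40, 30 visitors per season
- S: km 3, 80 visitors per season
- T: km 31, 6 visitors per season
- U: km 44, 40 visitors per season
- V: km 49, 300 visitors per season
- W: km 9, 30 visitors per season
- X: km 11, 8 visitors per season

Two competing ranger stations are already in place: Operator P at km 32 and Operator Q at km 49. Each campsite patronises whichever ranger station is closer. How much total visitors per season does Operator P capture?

274

The indifferent point is the midpoint (32+49)/2 = 40.5; campsites left of it (closer to Operator P at 32) go to Operator P, those right go to Operator Q.
  S at 3 (w=80) → Operator P
  W at 9 (w=30) → Operator P
  X at 11 (w=8) → Operator P
  P at 24 (w=80) → Operator P
  Q at 28 (w=40) → Operator P
  T at 31 (w=6) → Operator P
  R at 40 (w=30) → Operator P
  U at 44 (w=40) → Operator Q
  V at 49 (w=300) → Operator Q
Operator P captures 274; Operator Q captures 340.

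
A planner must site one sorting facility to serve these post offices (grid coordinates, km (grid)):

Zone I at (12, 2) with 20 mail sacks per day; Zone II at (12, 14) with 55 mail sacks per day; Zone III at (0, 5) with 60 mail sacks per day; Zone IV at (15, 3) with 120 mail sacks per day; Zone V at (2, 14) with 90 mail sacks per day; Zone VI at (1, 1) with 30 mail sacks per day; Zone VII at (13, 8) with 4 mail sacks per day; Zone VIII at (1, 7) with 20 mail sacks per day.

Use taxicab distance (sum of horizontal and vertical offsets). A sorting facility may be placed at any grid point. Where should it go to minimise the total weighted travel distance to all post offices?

Manhattan distance separates: Σwᵢ(|x−xᵢ|+|y−yᵢ|) = Σwᵢ|x−xᵢ| + Σwᵢ|y−yᵢ|, so x and y are optimised independently as 1-D weighted medians.
Total weight W = 399; half = 199.5.
x-coordinate, sorted with cumulative weight:
  x=0 (Zone III, w=60) cum 60
  x=1 (Zone VI, w=30) cum 90
  x=1 (Zone VIII, w=20) cum 110
  x=2 (Zone V, w=90) cum 200  ← median
  x=12 (Zone I, w=20) cum 220
  x=12 (Zone II, w=55) cum 275
  x=13 (Zone VII, w=4) cum 279
  x=15 (Zone IV, w=120) cum 399
⇒ x* = 2
y-coordinate, sorted with cumulative weight:
  y=1 (Zone VI, w=30) cum 30
  y=2 (Zone I, w=20) cum 50
  y=3 (Zone IV, w=120) cum 170
  y=5 (Zone III, w=60) cum 230  ← median
  y=7 (Zone VIII, w=20) cum 250
  y=8 (Zone VII, w=4) cum 254
  y=14 (Zone II, w=55) cum 309
  y=14 (Zone V, w=90) cum 399
⇒ y* = 5

(2, 5)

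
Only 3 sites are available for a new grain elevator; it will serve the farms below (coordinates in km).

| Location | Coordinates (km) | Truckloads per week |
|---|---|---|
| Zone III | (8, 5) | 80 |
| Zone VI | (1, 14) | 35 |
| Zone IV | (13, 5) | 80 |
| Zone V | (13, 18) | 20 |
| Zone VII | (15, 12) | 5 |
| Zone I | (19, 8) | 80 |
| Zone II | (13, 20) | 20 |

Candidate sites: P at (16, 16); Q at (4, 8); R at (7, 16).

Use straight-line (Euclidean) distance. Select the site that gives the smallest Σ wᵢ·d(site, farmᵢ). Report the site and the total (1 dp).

Q, total 3221.3 km

Total weighted distance at each candidate:
  P (16, 16): total = 3406.2
  Q (4, 8): total = 3221.3
  R (7, 16): total = 3576.6
Minimum is at Q with total 3221.3 km.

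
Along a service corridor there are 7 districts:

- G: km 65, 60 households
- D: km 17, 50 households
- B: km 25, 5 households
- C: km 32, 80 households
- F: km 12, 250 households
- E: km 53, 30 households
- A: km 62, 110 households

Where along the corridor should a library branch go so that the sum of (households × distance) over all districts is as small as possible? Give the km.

x = 17

For a sum of weighted absolute distances on a line, the optimum is the weighted median (not the mean). Total weight W = 585; half-weight = 292.5.
Sort by position and accumulate weight:
  km 12 (F, w=250) → cum 250
  km 17 (D, w=50) → cum 300  ≥ 292.5 → median here
  km 25 (B, w=5) → cum 305
  km 32 (C, w=80) → cum 385
  km 53 (E, w=30) → cum 415
  km 62 (A, w=110) → cum 525
  km 65 (G, w=60) → cum 585
Optimal location: km 17.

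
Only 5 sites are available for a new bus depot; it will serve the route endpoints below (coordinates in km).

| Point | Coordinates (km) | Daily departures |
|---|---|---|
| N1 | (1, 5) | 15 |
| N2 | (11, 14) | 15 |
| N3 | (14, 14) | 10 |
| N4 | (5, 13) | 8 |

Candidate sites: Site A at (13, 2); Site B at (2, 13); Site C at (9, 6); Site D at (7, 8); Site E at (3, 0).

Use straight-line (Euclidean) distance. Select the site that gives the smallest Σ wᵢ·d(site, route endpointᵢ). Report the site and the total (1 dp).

Site D, total 344.1 km

Total weighted distance at each candidate:
  Site A (13, 2): total = 597.3
  Site B (2, 13): total = 401.2
  Site C (9, 6): total = 403.5
  Site D (7, 8): total = 344.1
  Site E (3, 0): total = 605.9
Minimum is at Site D with total 344.1 km.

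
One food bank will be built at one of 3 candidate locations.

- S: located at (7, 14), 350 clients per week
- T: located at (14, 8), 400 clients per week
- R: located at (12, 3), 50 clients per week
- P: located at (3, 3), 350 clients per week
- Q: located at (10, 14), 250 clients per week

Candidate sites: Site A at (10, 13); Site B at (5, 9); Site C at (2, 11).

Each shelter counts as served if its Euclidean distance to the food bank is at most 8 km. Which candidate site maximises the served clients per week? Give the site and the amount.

Coverage radius r = 8 km; a point is covered iff (Δx)²+(Δy)² ≤ 8² = 64.
  Site A (10, 13): covers {S, T, Q} → 1000
  Site B (5, 9): covers {S, P, Q} → 950
  Site C (2, 11): covers {S} → 350
Maximum coverage at Site A: 1000 clients per week.

Site A, covering 1000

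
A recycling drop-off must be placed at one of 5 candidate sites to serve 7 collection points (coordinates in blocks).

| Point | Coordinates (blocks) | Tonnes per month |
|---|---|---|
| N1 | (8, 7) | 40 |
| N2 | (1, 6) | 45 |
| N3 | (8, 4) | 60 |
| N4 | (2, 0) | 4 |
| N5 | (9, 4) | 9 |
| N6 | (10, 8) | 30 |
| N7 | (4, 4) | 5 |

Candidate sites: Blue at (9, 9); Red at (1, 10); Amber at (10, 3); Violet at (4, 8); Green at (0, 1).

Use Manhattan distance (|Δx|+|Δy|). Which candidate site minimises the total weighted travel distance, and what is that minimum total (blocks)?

Total weighted distance at each candidate:
  Blue (9, 9): total = 1194
  Red (1, 10): total = 1905
  Amber (10, 3): total = 1207
  Violet (4, 8): total = 1226
  Green (0, 1): total = 2155
Minimum is at Blue with total 1194 blocks.

Blue, total 1194 blocks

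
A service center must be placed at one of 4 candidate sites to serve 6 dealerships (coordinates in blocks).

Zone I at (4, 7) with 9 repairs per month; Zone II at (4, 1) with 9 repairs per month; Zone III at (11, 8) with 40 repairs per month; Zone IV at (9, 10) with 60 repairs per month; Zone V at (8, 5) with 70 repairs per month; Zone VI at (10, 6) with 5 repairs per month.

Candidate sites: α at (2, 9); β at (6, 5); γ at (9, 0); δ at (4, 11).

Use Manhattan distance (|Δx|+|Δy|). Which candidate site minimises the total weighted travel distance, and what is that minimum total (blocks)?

Total weighted distance at each candidate:
  α (2, 9): total = 1761
  β (6, 5): total = 1055
  γ (9, 0): total = 1617
  δ (4, 11): total = 1641
Minimum is at β with total 1055 blocks.

β, total 1055 blocks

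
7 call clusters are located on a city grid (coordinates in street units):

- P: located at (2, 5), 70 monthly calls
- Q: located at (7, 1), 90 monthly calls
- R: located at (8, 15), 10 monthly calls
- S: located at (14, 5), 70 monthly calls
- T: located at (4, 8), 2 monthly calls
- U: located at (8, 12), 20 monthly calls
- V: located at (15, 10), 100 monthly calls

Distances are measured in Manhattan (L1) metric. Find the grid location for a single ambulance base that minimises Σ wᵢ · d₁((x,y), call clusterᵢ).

(8, 5)

Manhattan distance separates: Σwᵢ(|x−xᵢ|+|y−yᵢ|) = Σwᵢ|x−xᵢ| + Σwᵢ|y−yᵢ|, so x and y are optimised independently as 1-D weighted medians.
Total weight W = 362; half = 181.
x-coordinate, sorted with cumulative weight:
  x=2 (P, w=70) cum 70
  x=4 (T, w=2) cum 72
  x=7 (Q, w=90) cum 162
  x=8 (R, w=10) cum 172
  x=8 (U, w=20) cum 192  ← median
  x=14 (S, w=70) cum 262
  x=15 (V, w=100) cum 362
⇒ x* = 8
y-coordinate, sorted with cumulative weight:
  y=1 (Q, w=90) cum 90
  y=5 (P, w=70) cum 160
  y=5 (S, w=70) cum 230  ← median
  y=8 (T, w=2) cum 232
  y=10 (V, w=100) cum 332
  y=12 (U, w=20) cum 352
  y=15 (R, w=10) cum 362
⇒ y* = 5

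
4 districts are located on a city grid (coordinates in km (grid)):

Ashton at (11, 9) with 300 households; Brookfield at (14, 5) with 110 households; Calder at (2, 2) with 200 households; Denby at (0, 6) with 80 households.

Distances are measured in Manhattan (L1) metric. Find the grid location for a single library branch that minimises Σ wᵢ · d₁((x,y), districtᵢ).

Manhattan distance separates: Σwᵢ(|x−xᵢ|+|y−yᵢ|) = Σwᵢ|x−xᵢ| + Σwᵢ|y−yᵢ|, so x and y are optimised independently as 1-D weighted medians.
Total weight W = 690; half = 345.
x-coordinate, sorted with cumulative weight:
  x=0 (Denby, w=80) cum 80
  x=2 (Calder, w=200) cum 280
  x=11 (Ashton, w=300) cum 580  ← median
  x=14 (Brookfield, w=110) cum 690
⇒ x* = 11
y-coordinate, sorted with cumulative weight:
  y=2 (Calder, w=200) cum 200
  y=5 (Brookfield, w=110) cum 310
  y=6 (Denby, w=80) cum 390  ← median
  y=9 (Ashton, w=300) cum 690
⇒ y* = 6

(11, 6)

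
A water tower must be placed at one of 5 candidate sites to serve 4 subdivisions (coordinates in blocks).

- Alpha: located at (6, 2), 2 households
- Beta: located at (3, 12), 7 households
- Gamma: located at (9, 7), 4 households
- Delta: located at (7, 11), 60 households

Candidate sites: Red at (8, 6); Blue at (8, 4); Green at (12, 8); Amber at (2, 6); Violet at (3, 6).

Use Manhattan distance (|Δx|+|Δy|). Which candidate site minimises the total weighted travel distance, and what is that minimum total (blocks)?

Red, total 457 blocks

Total weighted distance at each candidate:
  Red (8, 6): total = 457
  Blue (8, 4): total = 595
  Green (12, 8): total = 611
  Amber (2, 6): total = 697
  Violet (3, 6): total = 624
Minimum is at Red with total 457 blocks.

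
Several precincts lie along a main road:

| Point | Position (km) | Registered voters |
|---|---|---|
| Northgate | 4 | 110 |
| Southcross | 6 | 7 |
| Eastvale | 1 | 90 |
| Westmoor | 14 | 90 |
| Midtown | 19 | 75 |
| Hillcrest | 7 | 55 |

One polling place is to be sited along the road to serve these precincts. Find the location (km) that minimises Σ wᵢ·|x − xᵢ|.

x = 7

For a sum of weighted absolute distances on a line, the optimum is the weighted median (not the mean). Total weight W = 427; half-weight = 213.5.
Sort by position and accumulate weight:
  km 1 (Eastvale, w=90) → cum 90
  km 4 (Northgate, w=110) → cum 200
  km 6 (Southcross, w=7) → cum 207
  km 7 (Hillcrest, w=55) → cum 262  ≥ 213.5 → median here
  km 14 (Westmoor, w=90) → cum 352
  km 19 (Midtown, w=75) → cum 427
Optimal location: km 7.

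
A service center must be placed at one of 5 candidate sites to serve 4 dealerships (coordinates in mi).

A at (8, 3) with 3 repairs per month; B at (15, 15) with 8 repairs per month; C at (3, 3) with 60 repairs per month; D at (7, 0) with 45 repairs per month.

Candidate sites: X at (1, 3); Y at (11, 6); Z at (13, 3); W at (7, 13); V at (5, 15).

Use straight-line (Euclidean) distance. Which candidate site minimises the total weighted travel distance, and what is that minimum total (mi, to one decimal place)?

X, total 590.4 mi

Total weighted distance at each candidate:
  X (1, 3): total = 590.4
  Y (11, 6): total = 928.7
  Z (13, 3): total = 1014.2
  W (7, 13): total = 1327.3
  V (5, 15): total = 1528.0
Minimum is at X with total 590.4 mi.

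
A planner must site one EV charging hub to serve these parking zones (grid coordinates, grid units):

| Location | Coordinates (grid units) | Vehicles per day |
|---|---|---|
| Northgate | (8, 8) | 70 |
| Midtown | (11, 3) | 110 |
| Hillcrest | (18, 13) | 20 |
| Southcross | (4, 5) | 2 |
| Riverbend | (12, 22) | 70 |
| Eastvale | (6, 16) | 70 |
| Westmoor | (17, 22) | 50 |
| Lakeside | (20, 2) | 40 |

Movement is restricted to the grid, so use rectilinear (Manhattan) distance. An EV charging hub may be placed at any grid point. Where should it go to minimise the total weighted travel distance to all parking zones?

Manhattan distance separates: Σwᵢ(|x−xᵢ|+|y−yᵢ|) = Σwᵢ|x−xᵢ| + Σwᵢ|y−yᵢ|, so x and y are optimised independently as 1-D weighted medians.
Total weight W = 432; half = 216.
x-coordinate, sorted with cumulative weight:
  x=4 (Southcross, w=2) cum 2
  x=6 (Eastvale, w=70) cum 72
  x=8 (Northgate, w=70) cum 142
  x=11 (Midtown, w=110) cum 252  ← median
  x=12 (Riverbend, w=70) cum 322
  x=17 (Westmoor, w=50) cum 372
  x=18 (Hillcrest, w=20) cum 392
  x=20 (Lakeside, w=40) cum 432
⇒ x* = 11
y-coordinate, sorted with cumulative weight:
  y=2 (Lakeside, w=40) cum 40
  y=3 (Midtown, w=110) cum 150
  y=5 (Southcross, w=2) cum 152
  y=8 (Northgate, w=70) cum 222  ← median
  y=13 (Hillcrest, w=20) cum 242
  y=16 (Eastvale, w=70) cum 312
  y=22 (Riverbend, w=70) cum 382
  y=22 (Westmoor, w=50) cum 432
⇒ y* = 8

(11, 8)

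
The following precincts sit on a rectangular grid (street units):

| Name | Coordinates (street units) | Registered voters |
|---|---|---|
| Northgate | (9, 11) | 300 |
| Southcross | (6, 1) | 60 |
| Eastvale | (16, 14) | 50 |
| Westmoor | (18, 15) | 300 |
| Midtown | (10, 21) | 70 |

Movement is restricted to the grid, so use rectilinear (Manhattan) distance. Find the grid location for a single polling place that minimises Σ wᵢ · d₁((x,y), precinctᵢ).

(10, 14)

Manhattan distance separates: Σwᵢ(|x−xᵢ|+|y−yᵢ|) = Σwᵢ|x−xᵢ| + Σwᵢ|y−yᵢ|, so x and y are optimised independently as 1-D weighted medians.
Total weight W = 780; half = 390.
x-coordinate, sorted with cumulative weight:
  x=6 (Southcross, w=60) cum 60
  x=9 (Northgate, w=300) cum 360
  x=10 (Midtown, w=70) cum 430  ← median
  x=16 (Eastvale, w=50) cum 480
  x=18 (Westmoor, w=300) cum 780
⇒ x* = 10
y-coordinate, sorted with cumulative weight:
  y=1 (Southcross, w=60) cum 60
  y=11 (Northgate, w=300) cum 360
  y=14 (Eastvale, w=50) cum 410  ← median
  y=15 (Westmoor, w=300) cum 710
  y=21 (Midtown, w=70) cum 780
⇒ y* = 14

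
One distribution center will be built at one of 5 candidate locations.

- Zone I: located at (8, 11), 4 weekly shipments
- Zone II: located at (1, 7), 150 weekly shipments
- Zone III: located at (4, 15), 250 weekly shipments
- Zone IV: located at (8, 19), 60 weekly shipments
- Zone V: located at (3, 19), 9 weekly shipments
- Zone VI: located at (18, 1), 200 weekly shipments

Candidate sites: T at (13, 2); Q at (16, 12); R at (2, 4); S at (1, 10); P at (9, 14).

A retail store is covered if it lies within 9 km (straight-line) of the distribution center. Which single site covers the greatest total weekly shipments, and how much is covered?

Coverage radius r = 9 km; a point is covered iff (Δx)²+(Δy)² ≤ 9² = 81.
  T (13, 2): covers {Zone VI} → 200
  Q (16, 12): covers {Zone I} → 4
  R (2, 4): covers {Zone II} → 150
  S (1, 10): covers {Zone I, Zone II, Zone III} → 404
  P (9, 14): covers {Zone I, Zone III, Zone IV, Zone V} → 323
Maximum coverage at S: 404 weekly shipments.

S, covering 404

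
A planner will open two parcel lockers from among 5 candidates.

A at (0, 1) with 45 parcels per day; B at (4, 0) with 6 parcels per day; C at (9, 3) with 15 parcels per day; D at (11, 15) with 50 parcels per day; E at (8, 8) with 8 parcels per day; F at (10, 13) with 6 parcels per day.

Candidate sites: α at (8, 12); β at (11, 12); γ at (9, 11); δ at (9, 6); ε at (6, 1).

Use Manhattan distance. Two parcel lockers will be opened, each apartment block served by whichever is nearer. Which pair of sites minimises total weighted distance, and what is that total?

Evaluate every pair (each demand assigned to the nearer of the two):
  {β, ε}: total = 581
  {α, ε}: total = 713
  {γ, ε}: total = 713
  {β, δ}: total = 927
  {δ, ε}: total = 955
  {α, δ}: total = 1083
  {γ, δ}: total = 1083
  {β, γ}: total = 1265
  {α, β}: total = 1295
  {α, γ}: total = 1421
Best pair: {β, ε} with total 581.

{β, ε}, total 581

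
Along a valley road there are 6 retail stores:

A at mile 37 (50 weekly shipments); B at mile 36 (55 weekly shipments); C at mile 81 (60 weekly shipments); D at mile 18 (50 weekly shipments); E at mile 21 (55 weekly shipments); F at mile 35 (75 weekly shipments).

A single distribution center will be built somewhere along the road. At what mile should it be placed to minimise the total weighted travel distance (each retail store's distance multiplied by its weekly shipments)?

x = 35

For a sum of weighted absolute distances on a line, the optimum is the weighted median (not the mean). Total weight W = 345; half-weight = 172.5.
Sort by position and accumulate weight:
  mile 18 (D, w=50) → cum 50
  mile 21 (E, w=55) → cum 105
  mile 35 (F, w=75) → cum 180  ≥ 172.5 → median here
  mile 36 (B, w=55) → cum 235
  mile 37 (A, w=50) → cum 285
  mile 81 (C, w=60) → cum 345
Optimal location: mile 35.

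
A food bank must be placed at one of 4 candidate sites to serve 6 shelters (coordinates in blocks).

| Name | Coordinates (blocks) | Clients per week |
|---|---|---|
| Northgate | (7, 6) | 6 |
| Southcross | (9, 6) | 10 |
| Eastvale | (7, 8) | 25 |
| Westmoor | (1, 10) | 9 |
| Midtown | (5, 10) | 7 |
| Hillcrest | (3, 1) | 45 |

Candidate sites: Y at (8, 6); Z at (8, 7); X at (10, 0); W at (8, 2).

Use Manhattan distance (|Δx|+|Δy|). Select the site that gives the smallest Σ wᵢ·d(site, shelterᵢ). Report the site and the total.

Y, total 689 blocks

Total weighted distance at each candidate:
  Y (8, 6): total = 689
  Z (8, 7): total = 709
  X (10, 0): total = 1035
  W (8, 2): total = 737
Minimum is at Y with total 689 blocks.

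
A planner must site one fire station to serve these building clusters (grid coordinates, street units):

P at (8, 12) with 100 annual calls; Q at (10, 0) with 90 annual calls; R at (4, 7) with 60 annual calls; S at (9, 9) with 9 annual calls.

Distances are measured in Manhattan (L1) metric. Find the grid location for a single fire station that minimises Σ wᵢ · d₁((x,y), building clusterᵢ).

Manhattan distance separates: Σwᵢ(|x−xᵢ|+|y−yᵢ|) = Σwᵢ|x−xᵢ| + Σwᵢ|y−yᵢ|, so x and y are optimised independently as 1-D weighted medians.
Total weight W = 259; half = 129.5.
x-coordinate, sorted with cumulative weight:
  x=4 (R, w=60) cum 60
  x=8 (P, w=100) cum 160  ← median
  x=9 (S, w=9) cum 169
  x=10 (Q, w=90) cum 259
⇒ x* = 8
y-coordinate, sorted with cumulative weight:
  y=0 (Q, w=90) cum 90
  y=7 (R, w=60) cum 150  ← median
  y=9 (S, w=9) cum 159
  y=12 (P, w=100) cum 259
⇒ y* = 7

(8, 7)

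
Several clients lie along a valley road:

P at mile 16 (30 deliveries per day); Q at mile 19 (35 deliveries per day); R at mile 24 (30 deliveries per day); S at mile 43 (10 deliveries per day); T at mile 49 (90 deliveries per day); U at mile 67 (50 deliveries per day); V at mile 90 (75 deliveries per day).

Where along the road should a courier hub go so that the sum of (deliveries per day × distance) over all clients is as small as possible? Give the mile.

x = 49

For a sum of weighted absolute distances on a line, the optimum is the weighted median (not the mean). Total weight W = 320; half-weight = 160.
Sort by position and accumulate weight:
  mile 16 (P, w=30) → cum 30
  mile 19 (Q, w=35) → cum 65
  mile 24 (R, w=30) → cum 95
  mile 43 (S, w=10) → cum 105
  mile 49 (T, w=90) → cum 195  ≥ 160 → median here
  mile 67 (U, w=50) → cum 245
  mile 90 (V, w=75) → cum 320
Optimal location: mile 49.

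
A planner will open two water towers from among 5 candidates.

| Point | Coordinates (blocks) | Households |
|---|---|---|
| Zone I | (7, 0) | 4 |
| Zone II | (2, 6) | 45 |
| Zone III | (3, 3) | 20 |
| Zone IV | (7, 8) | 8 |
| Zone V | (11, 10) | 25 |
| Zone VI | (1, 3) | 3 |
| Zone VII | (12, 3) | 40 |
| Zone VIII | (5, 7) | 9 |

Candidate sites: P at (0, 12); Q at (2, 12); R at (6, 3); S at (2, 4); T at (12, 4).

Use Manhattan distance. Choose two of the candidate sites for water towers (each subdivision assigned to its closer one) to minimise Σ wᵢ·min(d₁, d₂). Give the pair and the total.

{S, T}, total 513

Evaluate every pair (each demand assigned to the nearer of the two):
  {S, T}: total = 513
  {R, T}: total = 714
  {R, S}: total = 785
  {Q, T}: total = 895
  {Q, R}: total = 969
  {P, T}: total = 1003
  {Q, S}: total = 1013
  {P, R}: total = 1039
  {P, S}: total = 1063
  {P, Q}: total = 1747
Best pair: {S, T} with total 513.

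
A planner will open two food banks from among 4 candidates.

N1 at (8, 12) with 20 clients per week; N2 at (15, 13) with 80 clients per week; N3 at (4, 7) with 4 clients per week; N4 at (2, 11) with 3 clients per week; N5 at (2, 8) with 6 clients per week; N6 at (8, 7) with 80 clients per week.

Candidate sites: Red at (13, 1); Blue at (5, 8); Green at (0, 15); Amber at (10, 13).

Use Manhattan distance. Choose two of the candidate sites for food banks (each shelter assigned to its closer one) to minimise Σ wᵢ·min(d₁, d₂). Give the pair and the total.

{Blue, Amber}, total 824

Evaluate every pair (each demand assigned to the nearer of the two):
  {Blue, Amber}: total = 824
  {Green, Amber}: total = 1220
  {Red, Amber}: total = 1256
  {Red, Blue}: total = 1624
  {Blue, Green}: total = 1704
  {Red, Green}: total = 2340
Best pair: {Blue, Amber} with total 824.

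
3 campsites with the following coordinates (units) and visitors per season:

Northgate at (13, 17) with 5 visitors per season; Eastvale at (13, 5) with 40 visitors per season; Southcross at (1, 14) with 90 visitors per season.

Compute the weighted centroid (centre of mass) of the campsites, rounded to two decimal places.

(5.00, 11.44)

The minimiser of Σwᵢ‖p−pᵢ‖² is the weighted centroid p* = (Σwᵢpᵢ)/(Σwᵢ).
Σwᵢ = 135.
Σwᵢxᵢ = 5·13 + 40·13 + 90·1 = 675.
Σwᵢyᵢ = 5·17 + 40·5 + 90·14 = 1545.
x* = 675/135 = 5.00, y* = 1545/135 = 11.44.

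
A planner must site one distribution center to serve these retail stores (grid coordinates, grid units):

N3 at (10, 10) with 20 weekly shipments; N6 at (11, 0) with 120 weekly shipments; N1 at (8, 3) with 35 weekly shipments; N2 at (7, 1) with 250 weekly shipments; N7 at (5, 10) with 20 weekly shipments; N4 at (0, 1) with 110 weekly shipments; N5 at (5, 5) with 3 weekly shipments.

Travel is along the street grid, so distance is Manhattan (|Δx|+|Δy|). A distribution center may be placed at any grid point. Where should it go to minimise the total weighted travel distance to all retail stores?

(7, 1)

Manhattan distance separates: Σwᵢ(|x−xᵢ|+|y−yᵢ|) = Σwᵢ|x−xᵢ| + Σwᵢ|y−yᵢ|, so x and y are optimised independently as 1-D weighted medians.
Total weight W = 558; half = 279.
x-coordinate, sorted with cumulative weight:
  x=0 (N4, w=110) cum 110
  x=5 (N7, w=20) cum 130
  x=5 (N5, w=3) cum 133
  x=7 (N2, w=250) cum 383  ← median
  x=8 (N1, w=35) cum 418
  x=10 (N3, w=20) cum 438
  x=11 (N6, w=120) cum 558
⇒ x* = 7
y-coordinate, sorted with cumulative weight:
  y=0 (N6, w=120) cum 120
  y=1 (N2, w=250) cum 370  ← median
  y=1 (N4, w=110) cum 480
  y=3 (N1, w=35) cum 515
  y=5 (N5, w=3) cum 518
  y=10 (N3, w=20) cum 538
  y=10 (N7, w=20) cum 558
⇒ y* = 1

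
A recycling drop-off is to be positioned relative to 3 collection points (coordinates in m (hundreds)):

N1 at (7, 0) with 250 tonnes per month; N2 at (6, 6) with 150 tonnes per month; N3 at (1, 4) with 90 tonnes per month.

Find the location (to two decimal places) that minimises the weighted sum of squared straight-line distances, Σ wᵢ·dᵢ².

(5.59, 2.57)

The minimiser of Σwᵢ‖p−pᵢ‖² is the weighted centroid p* = (Σwᵢpᵢ)/(Σwᵢ).
Σwᵢ = 490.
Σwᵢxᵢ = 250·7 + 150·6 + 90·1 = 2740.
Σwᵢyᵢ = 250·0 + 150·6 + 90·4 = 1260.
x* = 2740/490 = 5.59, y* = 1260/490 = 2.57.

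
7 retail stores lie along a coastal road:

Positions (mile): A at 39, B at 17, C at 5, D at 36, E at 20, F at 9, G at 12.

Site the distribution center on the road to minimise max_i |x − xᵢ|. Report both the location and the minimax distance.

location 22, max distance 17

The 1-center on a line is the midpoint of the two extreme points: leftmost at 5, rightmost at 39.
Optimal location = (5 + 39)/2 = 22; maximum distance = (39 − 5)/2 = 17.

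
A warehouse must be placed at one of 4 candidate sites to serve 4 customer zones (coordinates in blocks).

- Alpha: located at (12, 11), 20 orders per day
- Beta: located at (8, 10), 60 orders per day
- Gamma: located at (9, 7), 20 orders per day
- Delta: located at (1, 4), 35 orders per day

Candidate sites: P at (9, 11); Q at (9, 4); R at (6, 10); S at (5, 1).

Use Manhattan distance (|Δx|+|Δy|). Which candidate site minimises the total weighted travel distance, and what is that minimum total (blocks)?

Total weighted distance at each candidate:
  P (9, 11): total = 785
  Q (9, 4): total = 960
  R (6, 10): total = 765
  S (5, 1): total = 1505
Minimum is at R with total 765 blocks.

R, total 765 blocks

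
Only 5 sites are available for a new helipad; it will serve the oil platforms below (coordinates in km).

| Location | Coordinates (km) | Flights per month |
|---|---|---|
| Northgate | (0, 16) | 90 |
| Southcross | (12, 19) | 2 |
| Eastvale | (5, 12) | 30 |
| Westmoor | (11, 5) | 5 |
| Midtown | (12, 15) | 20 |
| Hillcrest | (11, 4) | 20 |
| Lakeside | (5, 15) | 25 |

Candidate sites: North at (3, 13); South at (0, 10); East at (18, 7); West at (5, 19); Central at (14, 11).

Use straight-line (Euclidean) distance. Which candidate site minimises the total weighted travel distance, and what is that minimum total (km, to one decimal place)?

Total weighted distance at each candidate:
  North (3, 13): total = 1023.1
  South (0, 10): total = 1479.3
  East (18, 7): total = 3026.2
  West (5, 19): total = 1409.3
  Central (14, 11): total = 2147.6
Minimum is at North with total 1023.1 km.

North, total 1023.1 km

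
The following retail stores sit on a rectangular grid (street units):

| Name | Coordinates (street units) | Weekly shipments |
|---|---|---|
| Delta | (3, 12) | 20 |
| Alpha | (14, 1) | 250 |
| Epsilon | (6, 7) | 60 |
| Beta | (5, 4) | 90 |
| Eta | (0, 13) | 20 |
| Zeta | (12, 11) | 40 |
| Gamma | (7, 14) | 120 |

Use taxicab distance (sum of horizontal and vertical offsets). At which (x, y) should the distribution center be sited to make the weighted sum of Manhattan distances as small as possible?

(7, 4)

Manhattan distance separates: Σwᵢ(|x−xᵢ|+|y−yᵢ|) = Σwᵢ|x−xᵢ| + Σwᵢ|y−yᵢ|, so x and y are optimised independently as 1-D weighted medians.
Total weight W = 600; half = 300.
x-coordinate, sorted with cumulative weight:
  x=0 (Eta, w=20) cum 20
  x=3 (Delta, w=20) cum 40
  x=5 (Beta, w=90) cum 130
  x=6 (Epsilon, w=60) cum 190
  x=7 (Gamma, w=120) cum 310  ← median
  x=12 (Zeta, w=40) cum 350
  x=14 (Alpha, w=250) cum 600
⇒ x* = 7
y-coordinate, sorted with cumulative weight:
  y=1 (Alpha, w=250) cum 250
  y=4 (Beta, w=90) cum 340  ← median
  y=7 (Epsilon, w=60) cum 400
  y=11 (Zeta, w=40) cum 440
  y=12 (Delta, w=20) cum 460
  y=13 (Eta, w=20) cum 480
  y=14 (Gamma, w=120) cum 600
⇒ y* = 4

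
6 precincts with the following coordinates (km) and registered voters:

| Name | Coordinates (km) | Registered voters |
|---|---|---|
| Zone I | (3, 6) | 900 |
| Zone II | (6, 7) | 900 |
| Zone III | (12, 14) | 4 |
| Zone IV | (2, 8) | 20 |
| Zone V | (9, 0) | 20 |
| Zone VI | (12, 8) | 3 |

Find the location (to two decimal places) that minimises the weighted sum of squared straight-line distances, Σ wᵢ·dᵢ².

(4.55, 6.46)

The minimiser of Σwᵢ‖p−pᵢ‖² is the weighted centroid p* = (Σwᵢpᵢ)/(Σwᵢ).
Σwᵢ = 1847.
Σwᵢxᵢ = 900·3 + 900·6 + 4·12 + 20·2 + 20·9 + 3·12 = 8404.
Σwᵢyᵢ = 900·6 + 900·7 + 4·14 + 20·8 + 20·0 + 3·8 = 11940.
x* = 8404/1847 = 4.55, y* = 11940/1847 = 6.46.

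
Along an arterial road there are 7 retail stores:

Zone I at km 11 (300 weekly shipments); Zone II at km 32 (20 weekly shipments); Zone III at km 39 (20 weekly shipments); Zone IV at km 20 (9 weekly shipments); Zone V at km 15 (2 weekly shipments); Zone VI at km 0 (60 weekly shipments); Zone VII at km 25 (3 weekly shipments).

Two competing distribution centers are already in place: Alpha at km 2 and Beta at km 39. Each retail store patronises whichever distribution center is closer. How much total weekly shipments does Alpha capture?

371

The indifferent point is the midpoint (2+39)/2 = 20.5; retail stores left of it (closer to Alpha at 2) go to Alpha, those right go to Beta.
  Zone VI at 0 (w=60) → Alpha
  Zone I at 11 (w=300) → Alpha
  Zone V at 15 (w=2) → Alpha
  Zone IV at 20 (w=9) → Alpha
  Zone VII at 25 (w=3) → Beta
  Zone II at 32 (w=20) → Beta
  Zone III at 39 (w=20) → Beta
Alpha captures 371; Beta captures 43.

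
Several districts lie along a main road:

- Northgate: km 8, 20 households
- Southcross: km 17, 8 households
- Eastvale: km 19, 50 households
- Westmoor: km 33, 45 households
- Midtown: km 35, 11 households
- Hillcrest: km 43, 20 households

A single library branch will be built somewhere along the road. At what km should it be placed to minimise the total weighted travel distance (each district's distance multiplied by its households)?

For a sum of weighted absolute distances on a line, the optimum is the weighted median (not the mean). Total weight W = 154; half-weight = 77.
Sort by position and accumulate weight:
  km 8 (Northgate, w=20) → cum 20
  km 17 (Southcross, w=8) → cum 28
  km 19 (Eastvale, w=50) → cum 78  ≥ 77 → median here
  km 33 (Westmoor, w=45) → cum 123
  km 35 (Midtown, w=11) → cum 134
  km 43 (Hillcrest, w=20) → cum 154
Optimal location: km 19.

x = 19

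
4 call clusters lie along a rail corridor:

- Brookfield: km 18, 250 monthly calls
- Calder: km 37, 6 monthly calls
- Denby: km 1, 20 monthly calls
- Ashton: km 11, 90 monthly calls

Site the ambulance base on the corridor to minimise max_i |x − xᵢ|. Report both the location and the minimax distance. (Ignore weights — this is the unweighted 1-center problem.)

The 1-center on a line is the midpoint of the two extreme points: leftmost at 1, rightmost at 37.
Optimal location = (1 + 37)/2 = 19; maximum distance = (37 − 1)/2 = 18.

location 19, max distance 18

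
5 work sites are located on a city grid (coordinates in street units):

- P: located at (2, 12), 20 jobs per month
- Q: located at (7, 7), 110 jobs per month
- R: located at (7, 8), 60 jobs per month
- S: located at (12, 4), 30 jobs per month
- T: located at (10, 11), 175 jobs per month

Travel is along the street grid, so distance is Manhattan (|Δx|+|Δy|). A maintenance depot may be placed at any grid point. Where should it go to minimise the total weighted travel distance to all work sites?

Manhattan distance separates: Σwᵢ(|x−xᵢ|+|y−yᵢ|) = Σwᵢ|x−xᵢ| + Σwᵢ|y−yᵢ|, so x and y are optimised independently as 1-D weighted medians.
Total weight W = 395; half = 197.5.
x-coordinate, sorted with cumulative weight:
  x=2 (P, w=20) cum 20
  x=7 (Q, w=110) cum 130
  x=7 (R, w=60) cum 190
  x=10 (T, w=175) cum 365  ← median
  x=12 (S, w=30) cum 395
⇒ x* = 10
y-coordinate, sorted with cumulative weight:
  y=4 (S, w=30) cum 30
  y=7 (Q, w=110) cum 140
  y=8 (R, w=60) cum 200  ← median
  y=11 (T, w=175) cum 375
  y=12 (P, w=20) cum 395
⇒ y* = 8

(10, 8)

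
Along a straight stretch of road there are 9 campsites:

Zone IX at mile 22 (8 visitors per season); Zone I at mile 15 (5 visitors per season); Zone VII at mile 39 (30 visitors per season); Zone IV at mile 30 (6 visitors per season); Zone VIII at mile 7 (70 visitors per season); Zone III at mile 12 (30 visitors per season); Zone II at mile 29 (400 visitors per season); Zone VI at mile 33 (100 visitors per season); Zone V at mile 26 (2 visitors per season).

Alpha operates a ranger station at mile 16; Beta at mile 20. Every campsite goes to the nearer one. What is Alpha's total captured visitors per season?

105

The indifferent point is the midpoint (16+20)/2 = 18; campsites left of it (closer to Alpha at 16) go to Alpha, those right go to Beta.
  Zone VIII at 7 (w=70) → Alpha
  Zone III at 12 (w=30) → Alpha
  Zone I at 15 (w=5) → Alpha
  Zone IX at 22 (w=8) → Beta
  Zone V at 26 (w=2) → Beta
  Zone II at 29 (w=400) → Beta
  Zone IV at 30 (w=6) → Beta
  Zone VI at 33 (w=100) → Beta
  Zone VII at 39 (w=30) → Beta
Alpha captures 105; Beta captures 546.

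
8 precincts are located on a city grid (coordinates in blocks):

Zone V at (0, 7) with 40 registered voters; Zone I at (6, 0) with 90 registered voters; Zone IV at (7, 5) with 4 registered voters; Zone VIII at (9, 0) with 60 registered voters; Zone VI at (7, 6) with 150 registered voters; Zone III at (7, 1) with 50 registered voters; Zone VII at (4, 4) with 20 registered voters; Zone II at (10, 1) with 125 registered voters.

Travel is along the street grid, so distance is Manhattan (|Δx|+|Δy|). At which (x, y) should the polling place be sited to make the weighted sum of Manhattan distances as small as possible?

(7, 1)

Manhattan distance separates: Σwᵢ(|x−xᵢ|+|y−yᵢ|) = Σwᵢ|x−xᵢ| + Σwᵢ|y−yᵢ|, so x and y are optimised independently as 1-D weighted medians.
Total weight W = 539; half = 269.5.
x-coordinate, sorted with cumulative weight:
  x=0 (Zone V, w=40) cum 40
  x=4 (Zone VII, w=20) cum 60
  x=6 (Zone I, w=90) cum 150
  x=7 (Zone IV, w=4) cum 154
  x=7 (Zone VI, w=150) cum 304  ← median
  x=7 (Zone III, w=50) cum 354
  x=9 (Zone VIII, w=60) cum 414
  x=10 (Zone II, w=125) cum 539
⇒ x* = 7
y-coordinate, sorted with cumulative weight:
  y=0 (Zone I, w=90) cum 90
  y=0 (Zone VIII, w=60) cum 150
  y=1 (Zone III, w=50) cum 200
  y=1 (Zone II, w=125) cum 325  ← median
  y=4 (Zone VII, w=20) cum 345
  y=5 (Zone IV, w=4) cum 349
  y=6 (Zone VI, w=150) cum 499
  y=7 (Zone V, w=40) cum 539
⇒ y* = 1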